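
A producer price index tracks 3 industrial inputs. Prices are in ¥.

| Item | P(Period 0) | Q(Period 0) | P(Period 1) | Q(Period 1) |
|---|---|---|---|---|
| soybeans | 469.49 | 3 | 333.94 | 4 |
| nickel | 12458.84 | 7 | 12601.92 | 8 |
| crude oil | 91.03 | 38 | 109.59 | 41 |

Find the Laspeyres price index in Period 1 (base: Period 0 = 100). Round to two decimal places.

101.41

Laspeyres price index uses base-period quantities as weights.
ΣP(Period 1)·Q(Period 0) = 333.94×3 + 12601.92×7 + 109.59×38 = 1001.82 + 88213.44 + 4164.42 = 93379.68
ΣP(Period 0)·Q(Period 0) = 469.49×3 + 12458.84×7 + 91.03×38 = 1408.47 + 87211.88 + 3459.14 = 92079.49
Index = 93379.68 / 92079.49 × 100 = 101.4120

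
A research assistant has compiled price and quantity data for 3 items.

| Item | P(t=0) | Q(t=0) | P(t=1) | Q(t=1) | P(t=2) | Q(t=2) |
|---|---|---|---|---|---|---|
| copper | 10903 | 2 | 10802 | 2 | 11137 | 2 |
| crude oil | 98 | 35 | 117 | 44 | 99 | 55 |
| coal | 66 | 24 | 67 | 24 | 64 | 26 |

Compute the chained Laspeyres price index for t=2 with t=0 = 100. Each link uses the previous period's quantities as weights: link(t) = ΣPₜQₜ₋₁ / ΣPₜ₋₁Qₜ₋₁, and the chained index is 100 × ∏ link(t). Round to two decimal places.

101.12

Link t=0→t=1:
ΣP(t=1)Q(t=0) = 10802×2 + 117×35 + 67×24 = 21604 + 4095 + 1608 = 27307
ΣP(t=0)Q(t=0) = 10903×2 + 98×35 + 66×24 = 21806 + 3430 + 1584 = 26820
link = 27307/26820 = 1.018158
Link t=1→t=2:
ΣP(t=2)Q(t=1) = 11137×2 + 99×44 + 64×24 = 22274 + 4356 + 1536 = 28166
ΣP(t=1)Q(t=1) = 10802×2 + 117×44 + 67×24 = 21604 + 5148 + 1608 = 28360
link = 28166/28360 = 0.993159
Chained index = 100 × 1.018158 × 0.993159 = 101.1193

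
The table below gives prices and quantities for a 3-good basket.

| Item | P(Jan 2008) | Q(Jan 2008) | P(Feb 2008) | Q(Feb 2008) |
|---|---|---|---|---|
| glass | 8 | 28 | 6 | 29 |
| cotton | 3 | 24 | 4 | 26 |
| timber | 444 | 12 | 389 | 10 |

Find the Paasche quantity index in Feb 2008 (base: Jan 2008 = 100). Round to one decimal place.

84.5

Paasche quantity index uses current-period prices as weights.
ΣP(Feb 2008)·Q(Feb 2008) = 6×29 + 4×26 + 389×10 = 174 + 104 + 3890 = 4168
ΣP(Feb 2008)·Q(Jan 2008) = 6×28 + 4×24 + 389×12 = 168 + 96 + 4668 = 4932
Index = 4168 / 4932 × 100 = 84.5093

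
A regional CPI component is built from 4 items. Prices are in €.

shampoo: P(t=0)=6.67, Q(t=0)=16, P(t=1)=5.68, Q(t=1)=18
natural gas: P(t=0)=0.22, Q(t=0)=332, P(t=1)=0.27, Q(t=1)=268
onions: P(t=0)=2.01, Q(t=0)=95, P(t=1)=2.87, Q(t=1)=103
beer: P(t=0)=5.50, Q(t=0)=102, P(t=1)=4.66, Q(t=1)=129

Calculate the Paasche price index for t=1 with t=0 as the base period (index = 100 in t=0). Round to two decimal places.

Paasche price index uses current-period quantities as weights.
ΣP(t=1)·Q(t=1) = 5.68×18 + 0.27×268 + 2.87×103 + 4.66×129 = 102.24 + 72.36 + 295.61 + 601.14 = 1071.35
ΣP(t=0)·Q(t=1) = 6.67×18 + 0.22×268 + 2.01×103 + 5.50×129 = 120.06 + 58.96 + 207.03 + 709.5 = 1095.55
Index = 1071.35 / 1095.55 × 100 = 97.7911

97.79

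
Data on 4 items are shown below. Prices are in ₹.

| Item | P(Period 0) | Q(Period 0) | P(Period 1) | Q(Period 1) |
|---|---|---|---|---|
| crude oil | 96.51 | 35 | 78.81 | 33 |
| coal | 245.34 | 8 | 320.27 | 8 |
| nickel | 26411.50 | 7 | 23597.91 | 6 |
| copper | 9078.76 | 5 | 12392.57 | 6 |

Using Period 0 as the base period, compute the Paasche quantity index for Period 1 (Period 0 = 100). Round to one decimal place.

95.1

Paasche quantity index uses current-period prices as weights.
ΣP(Period 1)·Q(Period 1) = 78.81×33 + 320.27×8 + 23597.91×6 + 12392.57×6 = 2600.73 + 2562.16 + 141587.46 + 74355.42 = 221105.77
ΣP(Period 1)·Q(Period 0) = 78.81×35 + 320.27×8 + 23597.91×7 + 12392.57×5 = 2758.35 + 2562.16 + 165185.37 + 61962.85 = 232468.73
Index = 221105.77 / 232468.73 × 100 = 95.1120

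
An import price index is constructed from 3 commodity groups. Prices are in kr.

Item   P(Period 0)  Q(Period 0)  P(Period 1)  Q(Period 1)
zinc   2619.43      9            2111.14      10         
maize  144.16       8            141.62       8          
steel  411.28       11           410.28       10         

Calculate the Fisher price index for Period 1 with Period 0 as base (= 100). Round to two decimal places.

84.00

Laspeyres component (base-period weights):
ΣP(Period 1)Q(Period 0) = 2111.14×9 + 141.62×8 + 410.28×11 = 19000.26 + 1132.96 + 4513.08 = 24646.3
ΣP(Period 0)Q(Period 0) = 2619.43×9 + 144.16×8 + 411.28×11 = 23574.87 + 1153.28 + 4524.08 = 29252.23
L = 24646.3 / 29252.23 × 100 = 84.2544
Paasche component (current-period weights):
ΣP(Period 1)Q(Period 1) = 2111.14×10 + 141.62×8 + 410.28×10 = 21111.4 + 1132.96 + 4102.8 = 26347.16
ΣP(Period 0)Q(Period 1) = 2619.43×10 + 144.16×8 + 411.28×10 = 26194.3 + 1153.28 + 4112.8 = 31460.38
P = 26347.16 / 31460.38 × 100 = 83.7471
Fisher = √(L × P) = √(84.2544 × 83.7471) = 84.0004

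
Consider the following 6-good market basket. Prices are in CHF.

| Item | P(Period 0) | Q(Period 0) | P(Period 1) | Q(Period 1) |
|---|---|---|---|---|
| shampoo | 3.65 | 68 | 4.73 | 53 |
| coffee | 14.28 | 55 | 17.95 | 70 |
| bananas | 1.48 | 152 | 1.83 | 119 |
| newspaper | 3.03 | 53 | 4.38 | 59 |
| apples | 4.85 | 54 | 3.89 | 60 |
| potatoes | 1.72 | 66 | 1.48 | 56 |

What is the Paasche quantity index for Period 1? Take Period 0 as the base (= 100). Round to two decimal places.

Paasche quantity index uses current-period prices as weights.
ΣP(Period 1)·Q(Period 1) = 4.73×53 + 17.95×70 + 1.83×119 + 4.38×59 + 3.89×60 + 1.48×56 = 250.69 + 1256.5 + 217.77 + 258.42 + 233.4 + 82.88 = 2299.66
ΣP(Period 1)·Q(Period 0) = 4.73×68 + 17.95×55 + 1.83×152 + 4.38×53 + 3.89×54 + 1.48×66 = 321.64 + 987.25 + 278.16 + 232.14 + 210.06 + 97.68 = 2126.93
Index = 2299.66 / 2126.93 × 100 = 108.1211

108.12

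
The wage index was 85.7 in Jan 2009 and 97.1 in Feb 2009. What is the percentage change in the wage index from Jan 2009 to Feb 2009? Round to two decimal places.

13.30%

Change = (97.1 − 85.7) / 85.7 × 100
       = 11.4 / 85.7 × 100 = 13.3022%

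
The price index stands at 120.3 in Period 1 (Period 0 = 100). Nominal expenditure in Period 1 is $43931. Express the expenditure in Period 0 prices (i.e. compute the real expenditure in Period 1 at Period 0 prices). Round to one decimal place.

Real = Nominal ÷ (Index/100) = 43931 ÷ (120.3/100)
     = 43931 ÷ 1.203 = 36517.8720

36517.9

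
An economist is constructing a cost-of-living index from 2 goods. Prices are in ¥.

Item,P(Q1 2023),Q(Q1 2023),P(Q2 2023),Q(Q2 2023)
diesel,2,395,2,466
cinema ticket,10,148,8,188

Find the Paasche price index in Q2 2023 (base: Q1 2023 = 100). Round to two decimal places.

Paasche price index uses current-period quantities as weights.
ΣP(Q2 2023)·Q(Q2 2023) = 2×466 + 8×188 = 932 + 1504 = 2436
ΣP(Q1 2023)·Q(Q2 2023) = 2×466 + 10×188 = 932 + 1880 = 2812
Index = 2436 / 2812 × 100 = 86.6287

86.63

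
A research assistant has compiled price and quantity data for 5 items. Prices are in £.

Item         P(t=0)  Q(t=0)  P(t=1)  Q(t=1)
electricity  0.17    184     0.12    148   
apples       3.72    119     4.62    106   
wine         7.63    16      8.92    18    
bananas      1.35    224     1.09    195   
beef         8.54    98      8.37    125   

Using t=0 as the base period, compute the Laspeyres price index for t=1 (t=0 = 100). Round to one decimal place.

102.5

Laspeyres price index uses base-period quantities as weights.
ΣP(t=1)·Q(t=0) = 0.12×184 + 4.62×119 + 8.92×16 + 1.09×224 + 8.37×98 = 22.08 + 549.78 + 142.72 + 244.16 + 820.26 = 1779
ΣP(t=0)·Q(t=0) = 0.17×184 + 3.72×119 + 7.63×16 + 1.35×224 + 8.54×98 = 31.28 + 442.68 + 122.08 + 302.4 + 836.92 = 1735.36
Index = 1779 / 1735.36 × 100 = 102.5148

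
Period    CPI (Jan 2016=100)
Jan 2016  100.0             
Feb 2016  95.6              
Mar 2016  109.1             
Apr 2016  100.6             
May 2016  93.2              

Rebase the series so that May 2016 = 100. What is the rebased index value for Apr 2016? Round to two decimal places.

107.94

Rebased(Apr 2016) = 100.6 / 93.2 × 100 = 107.9399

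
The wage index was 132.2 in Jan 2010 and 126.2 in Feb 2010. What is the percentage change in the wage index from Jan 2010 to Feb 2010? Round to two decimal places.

-4.54%

Change = (126.2 − 132.2) / 132.2 × 100
       = -6.0 / 132.2 × 100 = -4.5386%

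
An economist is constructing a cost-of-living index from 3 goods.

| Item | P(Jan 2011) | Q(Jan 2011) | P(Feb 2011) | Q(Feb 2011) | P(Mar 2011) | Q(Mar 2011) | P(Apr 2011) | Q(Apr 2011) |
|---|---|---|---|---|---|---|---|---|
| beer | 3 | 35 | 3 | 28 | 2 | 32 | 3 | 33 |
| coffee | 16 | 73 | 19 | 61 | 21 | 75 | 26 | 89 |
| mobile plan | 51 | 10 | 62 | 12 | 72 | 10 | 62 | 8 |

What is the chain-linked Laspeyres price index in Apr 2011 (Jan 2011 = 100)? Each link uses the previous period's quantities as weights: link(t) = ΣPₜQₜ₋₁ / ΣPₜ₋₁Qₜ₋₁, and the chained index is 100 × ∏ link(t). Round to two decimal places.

148.28

Link Jan 2011→Feb 2011:
ΣP(Feb 2011)Q(Jan 2011) = 3×35 + 19×73 + 62×10 = 105 + 1387 + 620 = 2112
ΣP(Jan 2011)Q(Jan 2011) = 3×35 + 16×73 + 51×10 = 105 + 1168 + 510 = 1783
link = 2112/1783 = 1.184520
Link Feb 2011→Mar 2011:
ΣP(Mar 2011)Q(Feb 2011) = 2×28 + 21×61 + 72×12 = 56 + 1281 + 864 = 2201
ΣP(Feb 2011)Q(Feb 2011) = 3×28 + 19×61 + 62×12 = 84 + 1159 + 744 = 1987
link = 2201/1987 = 1.107700
Link Mar 2011→Apr 2011:
ΣP(Apr 2011)Q(Mar 2011) = 3×32 + 26×75 + 62×10 = 96 + 1950 + 620 = 2666
ΣP(Mar 2011)Q(Mar 2011) = 2×32 + 21×75 + 72×10 = 64 + 1575 + 720 = 2359
link = 2666/2359 = 1.130140
Chained index = 100 × 1.184520 × 1.107700 × 1.130140 = 148.2849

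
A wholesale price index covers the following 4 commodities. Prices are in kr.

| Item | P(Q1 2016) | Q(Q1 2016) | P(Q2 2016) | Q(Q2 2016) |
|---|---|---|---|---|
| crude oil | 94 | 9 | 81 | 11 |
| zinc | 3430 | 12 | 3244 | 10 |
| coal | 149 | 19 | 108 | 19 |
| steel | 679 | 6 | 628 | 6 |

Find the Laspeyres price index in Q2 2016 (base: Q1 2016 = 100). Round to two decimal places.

92.98

Laspeyres price index uses base-period quantities as weights.
ΣP(Q2 2016)·Q(Q1 2016) = 81×9 + 3244×12 + 108×19 + 628×6 = 729 + 38928 + 2052 + 3768 = 45477
ΣP(Q1 2016)·Q(Q1 2016) = 94×9 + 3430×12 + 149×19 + 679×6 = 846 + 41160 + 2831 + 4074 = 48911
Index = 45477 / 48911 × 100 = 92.9791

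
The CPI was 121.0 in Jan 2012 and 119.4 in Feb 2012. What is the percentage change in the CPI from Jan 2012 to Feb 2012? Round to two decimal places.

Change = (119.4 − 121.0) / 121.0 × 100
       = -1.6 / 121.0 × 100 = -1.3223%

-1.32%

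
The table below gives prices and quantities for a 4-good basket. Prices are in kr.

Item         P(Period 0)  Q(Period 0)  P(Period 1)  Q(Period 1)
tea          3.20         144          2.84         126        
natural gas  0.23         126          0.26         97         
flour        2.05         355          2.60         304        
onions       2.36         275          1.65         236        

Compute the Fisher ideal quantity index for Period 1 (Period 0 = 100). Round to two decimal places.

Laspeyres component (base-period weights):
ΣP(Period 0)Q(Period 1) = 3.20×126 + 0.23×97 + 2.05×304 + 2.36×236 = 403.2 + 22.31 + 623.2 + 556.96 = 1605.67
ΣP(Period 0)Q(Period 0) = 3.20×144 + 0.23×126 + 2.05×355 + 2.36×275 = 460.8 + 28.98 + 727.75 + 649 = 1866.53
L = 1605.67 / 1866.53 × 100 = 86.0243
Paasche component (current-period weights):
ΣP(Period 1)Q(Period 1) = 2.84×126 + 0.26×97 + 2.60×304 + 1.65×236 = 357.84 + 25.22 + 790.4 + 389.4 = 1562.86
ΣP(Period 1)Q(Period 0) = 2.84×144 + 0.26×126 + 2.60×355 + 1.65×275 = 408.96 + 32.76 + 923 + 453.75 = 1818.47
P = 1562.86 / 1818.47 × 100 = 85.9437
Fisher = √(L × P) = √(86.0243 × 85.9437) = 85.9840

85.98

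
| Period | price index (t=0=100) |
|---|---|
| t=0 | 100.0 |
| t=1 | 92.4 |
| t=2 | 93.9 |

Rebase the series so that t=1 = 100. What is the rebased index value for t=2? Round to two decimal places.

101.62

Rebased(t=2) = 93.9 / 92.4 × 100 = 101.6234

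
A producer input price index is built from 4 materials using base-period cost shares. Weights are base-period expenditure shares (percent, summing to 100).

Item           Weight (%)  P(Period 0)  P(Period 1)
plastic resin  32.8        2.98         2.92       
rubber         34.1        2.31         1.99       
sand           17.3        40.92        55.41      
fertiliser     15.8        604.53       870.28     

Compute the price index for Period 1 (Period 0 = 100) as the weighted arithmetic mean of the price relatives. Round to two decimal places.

plastic resin: 32.8 × (2.92/2.98) = 32.8 × 0.979866 = 32.1396
rubber: 34.1 × (1.99/2.31) = 34.1 × 0.861472 = 29.3762
sand: 17.3 × (55.41/40.92) = 17.3 × 1.354106 = 23.4260
fertiliser: 15.8 × (870.28/604.53) = 15.8 × 1.439598 = 22.7456
Index = Σ wᵢ·(p₁ᵢ/p₀ᵢ) = 32.1396 + 29.3762 + 23.4260 + 22.7456 = 107.6875

107.69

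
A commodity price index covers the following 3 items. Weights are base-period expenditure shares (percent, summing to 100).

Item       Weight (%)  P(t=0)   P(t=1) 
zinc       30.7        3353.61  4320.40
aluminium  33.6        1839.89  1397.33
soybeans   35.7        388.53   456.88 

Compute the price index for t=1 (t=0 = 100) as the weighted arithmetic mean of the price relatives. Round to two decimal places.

107.05

zinc: 30.7 × (4320.40/3353.61) = 30.7 × 1.288283 = 39.5503
aluminium: 33.6 × (1397.33/1839.89) = 33.6 × 0.759464 = 25.5180
soybeans: 35.7 × (456.88/388.53) = 35.7 × 1.175919 = 41.9803
Index = Σ wᵢ·(p₁ᵢ/p₀ᵢ) = 39.5503 + 25.5180 + 41.9803 = 107.0486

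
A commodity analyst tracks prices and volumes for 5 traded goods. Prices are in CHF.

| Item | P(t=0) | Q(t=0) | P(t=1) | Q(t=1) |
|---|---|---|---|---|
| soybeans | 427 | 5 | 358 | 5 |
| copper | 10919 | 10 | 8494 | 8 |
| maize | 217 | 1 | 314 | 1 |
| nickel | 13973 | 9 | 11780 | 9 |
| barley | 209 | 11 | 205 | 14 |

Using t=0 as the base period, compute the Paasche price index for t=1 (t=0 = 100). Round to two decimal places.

81.94

Paasche price index uses current-period quantities as weights.
ΣP(t=1)·Q(t=1) = 358×5 + 8494×8 + 314×1 + 11780×9 + 205×14 = 1790 + 67952 + 314 + 106020 + 2870 = 178946
ΣP(t=0)·Q(t=1) = 427×5 + 10919×8 + 217×1 + 13973×9 + 209×14 = 2135 + 87352 + 217 + 125757 + 2926 = 218387
Index = 178946 / 218387 × 100 = 81.9399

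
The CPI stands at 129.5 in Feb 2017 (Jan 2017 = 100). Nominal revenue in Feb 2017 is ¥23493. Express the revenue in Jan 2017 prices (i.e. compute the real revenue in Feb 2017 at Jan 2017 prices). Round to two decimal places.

18141.31

Real = Nominal ÷ (Index/100) = 23493 ÷ (129.5/100)
     = 23493 ÷ 1.295 = 18141.3127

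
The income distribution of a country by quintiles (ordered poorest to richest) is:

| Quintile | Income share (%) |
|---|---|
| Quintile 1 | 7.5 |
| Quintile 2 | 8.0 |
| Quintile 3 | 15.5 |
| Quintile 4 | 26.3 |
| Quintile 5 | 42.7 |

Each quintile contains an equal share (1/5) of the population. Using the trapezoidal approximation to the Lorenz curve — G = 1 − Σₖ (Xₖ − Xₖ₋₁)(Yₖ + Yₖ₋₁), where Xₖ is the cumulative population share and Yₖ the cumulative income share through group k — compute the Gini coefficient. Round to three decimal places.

0.355

Cumulative income shares Yₖ: 0.0750, 0.1550, 0.3100, 0.5730, 1.0000
Σ (Xₖ−Xₖ₋₁)(Yₖ+Yₖ₋₁) = (1/5)(0.0750+0.0000) + (1/5)(0.1550+0.0750) + (1/5)(0.3100+0.1550) + (1/5)(0.5730+0.3100) + (1/5)(1.0000+0.5730)
  = 0.0150 + 0.0460 + 0.0930 + 0.1766 + 0.3146 = 0.6452
G = 1 − 0.6452 = 0.3548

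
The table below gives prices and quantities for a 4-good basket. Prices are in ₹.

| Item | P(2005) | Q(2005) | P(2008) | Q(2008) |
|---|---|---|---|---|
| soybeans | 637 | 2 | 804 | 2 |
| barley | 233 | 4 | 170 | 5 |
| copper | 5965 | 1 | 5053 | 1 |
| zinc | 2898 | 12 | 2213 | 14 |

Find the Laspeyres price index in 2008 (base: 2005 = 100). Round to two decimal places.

78.93

Laspeyres price index uses base-period quantities as weights.
ΣP(2008)·Q(2005) = 804×2 + 170×4 + 5053×1 + 2213×12 = 1608 + 680 + 5053 + 26556 = 33897
ΣP(2005)·Q(2005) = 637×2 + 233×4 + 5965×1 + 2898×12 = 1274 + 932 + 5965 + 34776 = 42947
Index = 33897 / 42947 × 100 = 78.9275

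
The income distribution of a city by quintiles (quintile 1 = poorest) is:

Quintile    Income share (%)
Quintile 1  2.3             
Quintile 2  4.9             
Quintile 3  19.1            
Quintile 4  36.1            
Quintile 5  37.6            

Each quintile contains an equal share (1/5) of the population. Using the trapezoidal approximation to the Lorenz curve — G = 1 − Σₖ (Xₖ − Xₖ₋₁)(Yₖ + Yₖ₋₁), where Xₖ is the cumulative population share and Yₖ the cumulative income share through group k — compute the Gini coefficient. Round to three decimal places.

0.407

Cumulative income shares Yₖ: 0.0230, 0.0720, 0.2630, 0.6240, 1.0000
Σ (Xₖ−Xₖ₋₁)(Yₖ+Yₖ₋₁) = (1/5)(0.0230+0.0000) + (1/5)(0.0720+0.0230) + (1/5)(0.2630+0.0720) + (1/5)(0.6240+0.2630) + (1/5)(1.0000+0.6240)
  = 0.0046 + 0.0190 + 0.0670 + 0.1774 + 0.3248 = 0.5928
G = 1 − 0.5928 = 0.4072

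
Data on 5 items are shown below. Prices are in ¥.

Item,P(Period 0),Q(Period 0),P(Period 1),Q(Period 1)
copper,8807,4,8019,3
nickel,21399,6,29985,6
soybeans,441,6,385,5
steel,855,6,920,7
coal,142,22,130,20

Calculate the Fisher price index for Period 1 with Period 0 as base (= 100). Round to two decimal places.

Laspeyres component (base-period weights):
ΣP(Period 1)Q(Period 0) = 8019×4 + 29985×6 + 385×6 + 920×6 + 130×22 = 32076 + 179910 + 2310 + 5520 + 2860 = 222676
ΣP(Period 0)Q(Period 0) = 8807×4 + 21399×6 + 441×6 + 855×6 + 142×22 = 35228 + 128394 + 2646 + 5130 + 3124 = 174522
L = 222676 / 174522 × 100 = 127.5919
Paasche component (current-period weights):
ΣP(Period 1)Q(Period 1) = 8019×3 + 29985×6 + 385×5 + 920×7 + 130×20 = 24057 + 179910 + 1925 + 6440 + 2600 = 214932
ΣP(Period 0)Q(Period 1) = 8807×3 + 21399×6 + 441×5 + 855×7 + 142×20 = 26421 + 128394 + 2205 + 5985 + 2840 = 165845
P = 214932 / 165845 × 100 = 129.5981
Fisher = √(L × P) = √(127.5919 × 129.5981) = 128.5911

128.59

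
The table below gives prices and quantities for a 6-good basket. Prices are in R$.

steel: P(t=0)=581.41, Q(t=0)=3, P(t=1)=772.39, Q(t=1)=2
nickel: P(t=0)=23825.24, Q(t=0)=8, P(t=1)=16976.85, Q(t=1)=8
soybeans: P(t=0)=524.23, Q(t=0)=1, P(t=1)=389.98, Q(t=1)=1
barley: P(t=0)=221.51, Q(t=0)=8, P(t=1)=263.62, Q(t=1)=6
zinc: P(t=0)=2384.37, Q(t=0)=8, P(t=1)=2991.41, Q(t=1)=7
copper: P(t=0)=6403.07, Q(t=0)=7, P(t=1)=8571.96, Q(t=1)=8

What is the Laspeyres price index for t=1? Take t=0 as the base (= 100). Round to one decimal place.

86.9

Laspeyres price index uses base-period quantities as weights.
ΣP(t=1)·Q(t=0) = 772.39×3 + 16976.85×8 + 389.98×1 + 263.62×8 + 2991.41×8 + 8571.96×7 = 2317.17 + 135814.8 + 389.98 + 2108.96 + 23931.28 + 60003.72 = 224565.91
ΣP(t=0)·Q(t=0) = 581.41×3 + 23825.24×8 + 524.23×1 + 221.51×8 + 2384.37×8 + 6403.07×7 = 1744.23 + 190601.92 + 524.23 + 1772.08 + 19074.96 + 44821.49 = 258538.91
Index = 224565.91 / 258538.91 × 100 = 86.8596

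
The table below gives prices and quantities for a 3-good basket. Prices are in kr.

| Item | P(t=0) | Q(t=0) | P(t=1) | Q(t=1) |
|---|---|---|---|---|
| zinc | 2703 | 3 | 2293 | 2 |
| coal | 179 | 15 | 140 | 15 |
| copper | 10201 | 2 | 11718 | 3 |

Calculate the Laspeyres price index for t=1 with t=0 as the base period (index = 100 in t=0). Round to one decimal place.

103.9

Laspeyres price index uses base-period quantities as weights.
ΣP(t=1)·Q(t=0) = 2293×3 + 140×15 + 11718×2 = 6879 + 2100 + 23436 = 32415
ΣP(t=0)·Q(t=0) = 2703×3 + 179×15 + 10201×2 = 8109 + 2685 + 20402 = 31196
Index = 32415 / 31196 × 100 = 103.9076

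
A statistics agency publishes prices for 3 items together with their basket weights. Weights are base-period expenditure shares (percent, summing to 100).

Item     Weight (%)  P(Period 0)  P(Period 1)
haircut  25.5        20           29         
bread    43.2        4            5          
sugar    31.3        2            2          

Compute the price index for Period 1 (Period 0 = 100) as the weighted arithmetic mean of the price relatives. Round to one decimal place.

haircut: 25.5 × (29/20) = 25.5 × 1.450000 = 36.9750
bread: 43.2 × (5/4) = 43.2 × 1.250000 = 54.0000
sugar: 31.3 × (2/2) = 31.3 × 1.000000 = 31.3000
Index = Σ wᵢ·(p₁ᵢ/p₀ᵢ) = 36.9750 + 54.0000 + 31.3000 = 122.2750

122.3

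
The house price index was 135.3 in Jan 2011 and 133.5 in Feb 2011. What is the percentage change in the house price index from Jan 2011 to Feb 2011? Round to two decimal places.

-1.33%

Change = (133.5 − 135.3) / 135.3 × 100
       = -1.8 / 135.3 × 100 = -1.3304%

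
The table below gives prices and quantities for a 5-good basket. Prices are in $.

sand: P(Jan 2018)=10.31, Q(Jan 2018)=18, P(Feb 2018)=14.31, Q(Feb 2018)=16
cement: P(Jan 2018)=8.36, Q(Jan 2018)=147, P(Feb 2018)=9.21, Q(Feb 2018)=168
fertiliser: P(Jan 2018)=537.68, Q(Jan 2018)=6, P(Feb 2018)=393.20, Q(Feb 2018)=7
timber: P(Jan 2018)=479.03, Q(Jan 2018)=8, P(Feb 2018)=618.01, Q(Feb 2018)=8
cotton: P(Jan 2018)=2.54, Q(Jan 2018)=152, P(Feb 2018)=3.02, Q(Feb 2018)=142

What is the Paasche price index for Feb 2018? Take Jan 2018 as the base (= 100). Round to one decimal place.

103.9

Paasche price index uses current-period quantities as weights.
ΣP(Feb 2018)·Q(Feb 2018) = 14.31×16 + 9.21×168 + 393.20×7 + 618.01×8 + 3.02×142 = 228.96 + 1547.28 + 2752.4 + 4944.08 + 428.84 = 9901.56
ΣP(Jan 2018)·Q(Feb 2018) = 10.31×16 + 8.36×168 + 537.68×7 + 479.03×8 + 2.54×142 = 164.96 + 1404.48 + 3763.76 + 3832.24 + 360.68 = 9526.12
Index = 9901.56 / 9526.12 × 100 = 103.9412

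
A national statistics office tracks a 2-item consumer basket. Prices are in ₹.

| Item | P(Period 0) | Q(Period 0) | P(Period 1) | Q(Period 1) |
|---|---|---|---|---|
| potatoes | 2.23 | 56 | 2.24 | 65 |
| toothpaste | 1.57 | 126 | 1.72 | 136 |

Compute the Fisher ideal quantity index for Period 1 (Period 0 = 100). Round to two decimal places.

111.00

Laspeyres component (base-period weights):
ΣP(Period 0)Q(Period 1) = 2.23×65 + 1.57×136 = 144.95 + 213.52 = 358.47
ΣP(Period 0)Q(Period 0) = 2.23×56 + 1.57×126 = 124.88 + 197.82 = 322.7
L = 358.47 / 322.7 × 100 = 111.0846
Paasche component (current-period weights):
ΣP(Period 1)Q(Period 1) = 2.24×65 + 1.72×136 = 145.6 + 233.92 = 379.52
ΣP(Period 1)Q(Period 0) = 2.24×56 + 1.72×126 = 125.44 + 216.72 = 342.16
P = 379.52 / 342.16 × 100 = 110.9189
Fisher = √(L × P) = √(111.0846 × 110.9189) = 111.0017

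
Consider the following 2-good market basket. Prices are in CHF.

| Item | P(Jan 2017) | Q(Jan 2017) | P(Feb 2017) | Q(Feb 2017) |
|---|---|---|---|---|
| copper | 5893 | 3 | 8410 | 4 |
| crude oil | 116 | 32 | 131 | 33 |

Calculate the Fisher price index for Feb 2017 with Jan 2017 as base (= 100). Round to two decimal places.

138.05

Laspeyres component (base-period weights):
ΣP(Feb 2017)Q(Jan 2017) = 8410×3 + 131×32 = 25230 + 4192 = 29422
ΣP(Jan 2017)Q(Jan 2017) = 5893×3 + 116×32 = 17679 + 3712 = 21391
L = 29422 / 21391 × 100 = 137.5438
Paasche component (current-period weights):
ΣP(Feb 2017)Q(Feb 2017) = 8410×4 + 131×33 = 33640 + 4323 = 37963
ΣP(Jan 2017)Q(Feb 2017) = 5893×4 + 116×33 = 23572 + 3828 = 27400
P = 37963 / 27400 × 100 = 138.5511
Fisher = √(L × P) = √(137.5438 × 138.5511) = 138.0465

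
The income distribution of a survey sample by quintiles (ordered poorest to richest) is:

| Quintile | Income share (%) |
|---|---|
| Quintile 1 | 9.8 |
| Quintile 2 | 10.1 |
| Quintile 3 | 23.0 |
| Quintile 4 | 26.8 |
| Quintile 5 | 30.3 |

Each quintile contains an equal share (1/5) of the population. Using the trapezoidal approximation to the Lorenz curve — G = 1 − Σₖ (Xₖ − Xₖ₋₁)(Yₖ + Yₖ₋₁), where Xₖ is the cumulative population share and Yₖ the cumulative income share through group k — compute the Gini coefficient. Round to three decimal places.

Cumulative income shares Yₖ: 0.0980, 0.1990, 0.4290, 0.6970, 1.0000
Σ (Xₖ−Xₖ₋₁)(Yₖ+Yₖ₋₁) = (1/5)(0.0980+0.0000) + (1/5)(0.1990+0.0980) + (1/5)(0.4290+0.1990) + (1/5)(0.6970+0.4290) + (1/5)(1.0000+0.6970)
  = 0.0196 + 0.0594 + 0.1256 + 0.2252 + 0.3394 = 0.7692
G = 1 − 0.7692 = 0.2308

0.231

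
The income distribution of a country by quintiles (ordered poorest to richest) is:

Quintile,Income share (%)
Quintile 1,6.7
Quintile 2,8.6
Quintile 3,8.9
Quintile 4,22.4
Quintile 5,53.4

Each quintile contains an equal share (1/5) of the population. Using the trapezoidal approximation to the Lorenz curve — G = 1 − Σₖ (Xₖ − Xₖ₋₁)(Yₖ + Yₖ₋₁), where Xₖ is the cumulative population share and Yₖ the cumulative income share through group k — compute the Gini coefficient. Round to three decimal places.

Cumulative income shares Yₖ: 0.0670, 0.1530, 0.2420, 0.4660, 1.0000
Σ (Xₖ−Xₖ₋₁)(Yₖ+Yₖ₋₁) = (1/5)(0.0670+0.0000) + (1/5)(0.1530+0.0670) + (1/5)(0.2420+0.1530) + (1/5)(0.4660+0.2420) + (1/5)(1.0000+0.4660)
  = 0.0134 + 0.0440 + 0.0790 + 0.1416 + 0.2932 = 0.5712
G = 1 − 0.5712 = 0.4288

0.429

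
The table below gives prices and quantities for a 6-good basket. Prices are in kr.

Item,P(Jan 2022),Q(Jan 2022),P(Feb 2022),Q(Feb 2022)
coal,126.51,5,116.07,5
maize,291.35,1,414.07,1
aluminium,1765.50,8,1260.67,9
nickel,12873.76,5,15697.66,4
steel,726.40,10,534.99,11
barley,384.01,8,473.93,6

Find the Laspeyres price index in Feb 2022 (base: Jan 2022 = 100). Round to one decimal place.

110.0

Laspeyres price index uses base-period quantities as weights.
ΣP(Feb 2022)·Q(Jan 2022) = 116.07×5 + 414.07×1 + 1260.67×8 + 15697.66×5 + 534.99×10 + 473.93×8 = 580.35 + 414.07 + 10085.36 + 78488.3 + 5349.9 + 3791.44 = 98709.42
ΣP(Jan 2022)·Q(Jan 2022) = 126.51×5 + 291.35×1 + 1765.50×8 + 12873.76×5 + 726.40×10 + 384.01×8 = 632.55 + 291.35 + 14124 + 64368.8 + 7264 + 3072.08 = 89752.78
Index = 98709.42 / 89752.78 × 100 = 109.9792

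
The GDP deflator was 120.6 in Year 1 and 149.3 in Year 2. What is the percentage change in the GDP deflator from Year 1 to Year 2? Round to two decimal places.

23.80%

Change = (149.3 − 120.6) / 120.6 × 100
       = 28.7 / 120.6 × 100 = 23.7977%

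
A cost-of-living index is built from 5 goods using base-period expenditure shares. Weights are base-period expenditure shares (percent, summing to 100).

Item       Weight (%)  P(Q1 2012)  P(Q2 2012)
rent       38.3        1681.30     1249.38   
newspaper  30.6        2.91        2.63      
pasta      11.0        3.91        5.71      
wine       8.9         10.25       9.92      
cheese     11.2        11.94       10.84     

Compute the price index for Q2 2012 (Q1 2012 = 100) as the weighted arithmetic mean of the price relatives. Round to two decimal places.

90.96

rent: 38.3 × (1249.38/1681.30) = 38.3 × 0.743104 = 28.4609
newspaper: 30.6 × (2.63/2.91) = 30.6 × 0.903780 = 27.6557
pasta: 11.0 × (5.71/3.91) = 11.0 × 1.460358 = 16.0639
wine: 8.9 × (9.92/10.25) = 8.9 × 0.967805 = 8.6135
cheese: 11.2 × (10.84/11.94) = 11.2 × 0.907873 = 10.1682
Index = Σ wᵢ·(p₁ᵢ/p₀ᵢ) = 28.4609 + 27.6557 + 16.0639 + 8.6135 + 10.1682 = 90.9621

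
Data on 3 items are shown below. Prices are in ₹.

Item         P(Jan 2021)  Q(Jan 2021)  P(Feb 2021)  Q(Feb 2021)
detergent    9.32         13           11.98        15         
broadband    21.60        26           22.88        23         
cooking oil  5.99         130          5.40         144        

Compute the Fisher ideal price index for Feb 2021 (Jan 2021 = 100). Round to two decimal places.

99.18

Laspeyres component (base-period weights):
ΣP(Feb 2021)Q(Jan 2021) = 11.98×13 + 22.88×26 + 5.40×130 = 155.74 + 594.88 + 702 = 1452.62
ΣP(Jan 2021)Q(Jan 2021) = 9.32×13 + 21.60×26 + 5.99×130 = 121.16 + 561.6 + 778.7 = 1461.46
L = 1452.62 / 1461.46 × 100 = 99.3951
Paasche component (current-period weights):
ΣP(Feb 2021)Q(Feb 2021) = 11.98×15 + 22.88×23 + 5.40×144 = 179.7 + 526.24 + 777.6 = 1483.54
ΣP(Jan 2021)Q(Feb 2021) = 9.32×15 + 21.60×23 + 5.99×144 = 139.8 + 496.8 + 862.56 = 1499.16
P = 1483.54 / 1499.16 × 100 = 98.9581
Fisher = √(L × P) = √(99.3951 × 98.9581) = 99.1764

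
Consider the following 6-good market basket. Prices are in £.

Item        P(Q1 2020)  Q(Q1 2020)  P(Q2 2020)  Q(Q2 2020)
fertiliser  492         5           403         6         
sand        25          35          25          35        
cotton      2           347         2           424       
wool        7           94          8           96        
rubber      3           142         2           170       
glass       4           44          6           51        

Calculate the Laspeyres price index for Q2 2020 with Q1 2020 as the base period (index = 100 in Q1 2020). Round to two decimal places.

Laspeyres price index uses base-period quantities as weights.
ΣP(Q2 2020)·Q(Q1 2020) = 403×5 + 25×35 + 2×347 + 8×94 + 2×142 + 6×44 = 2015 + 875 + 694 + 752 + 284 + 264 = 4884
ΣP(Q1 2020)·Q(Q1 2020) = 492×5 + 25×35 + 2×347 + 7×94 + 3×142 + 4×44 = 2460 + 875 + 694 + 658 + 426 + 176 = 5289
Index = 4884 / 5289 × 100 = 92.3426

92.34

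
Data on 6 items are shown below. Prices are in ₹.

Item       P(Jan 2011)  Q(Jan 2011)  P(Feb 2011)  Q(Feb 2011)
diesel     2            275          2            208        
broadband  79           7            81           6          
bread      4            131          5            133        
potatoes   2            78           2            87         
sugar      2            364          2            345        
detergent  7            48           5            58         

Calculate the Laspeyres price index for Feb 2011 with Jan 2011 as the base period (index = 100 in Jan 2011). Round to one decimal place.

Laspeyres price index uses base-period quantities as weights.
ΣP(Feb 2011)·Q(Jan 2011) = 2×275 + 81×7 + 5×131 + 2×78 + 2×364 + 5×48 = 550 + 567 + 655 + 156 + 728 + 240 = 2896
ΣP(Jan 2011)·Q(Jan 2011) = 2×275 + 79×7 + 4×131 + 2×78 + 2×364 + 7×48 = 550 + 553 + 524 + 156 + 728 + 336 = 2847
Index = 2896 / 2847 × 100 = 101.7211

101.7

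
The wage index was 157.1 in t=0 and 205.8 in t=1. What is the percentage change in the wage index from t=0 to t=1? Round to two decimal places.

31.00%

Change = (205.8 − 157.1) / 157.1 × 100
       = 48.7 / 157.1 × 100 = 30.9994%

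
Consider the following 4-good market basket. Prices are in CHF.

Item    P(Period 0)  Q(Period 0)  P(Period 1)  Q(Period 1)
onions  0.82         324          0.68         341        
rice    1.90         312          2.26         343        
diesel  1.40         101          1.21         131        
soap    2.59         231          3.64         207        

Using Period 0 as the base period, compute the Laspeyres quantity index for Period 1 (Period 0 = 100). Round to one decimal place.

Laspeyres quantity index uses base-period prices as weights.
ΣP(Period 0)·Q(Period 1) = 0.82×341 + 1.90×343 + 1.40×131 + 2.59×207 = 279.62 + 651.7 + 183.4 + 536.13 = 1650.85
ΣP(Period 0)·Q(Period 0) = 0.82×324 + 1.90×312 + 1.40×101 + 2.59×231 = 265.68 + 592.8 + 141.4 + 598.29 = 1598.17
Index = 1650.85 / 1598.17 × 100 = 103.2963

103.3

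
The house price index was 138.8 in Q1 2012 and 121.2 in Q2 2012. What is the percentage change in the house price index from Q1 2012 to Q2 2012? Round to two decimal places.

-12.68%

Change = (121.2 − 138.8) / 138.8 × 100
       = -17.6 / 138.8 × 100 = -12.6801%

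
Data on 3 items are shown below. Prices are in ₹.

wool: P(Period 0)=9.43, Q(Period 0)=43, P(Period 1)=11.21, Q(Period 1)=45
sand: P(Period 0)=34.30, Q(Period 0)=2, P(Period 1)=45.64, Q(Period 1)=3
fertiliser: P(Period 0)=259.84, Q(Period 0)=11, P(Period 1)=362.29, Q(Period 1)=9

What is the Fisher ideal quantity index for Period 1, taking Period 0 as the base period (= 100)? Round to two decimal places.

85.80

Laspeyres component (base-period weights):
ΣP(Period 0)Q(Period 1) = 9.43×45 + 34.30×3 + 259.84×9 = 424.35 + 102.9 + 2338.56 = 2865.81
ΣP(Period 0)Q(Period 0) = 9.43×43 + 34.30×2 + 259.84×11 = 405.49 + 68.6 + 2858.24 = 3332.33
L = 2865.81 / 3332.33 × 100 = 86.0002
Paasche component (current-period weights):
ΣP(Period 1)Q(Period 1) = 11.21×45 + 45.64×3 + 362.29×9 = 504.45 + 136.92 + 3260.61 = 3901.98
ΣP(Period 1)Q(Period 0) = 11.21×43 + 45.64×2 + 362.29×11 = 482.03 + 91.28 + 3985.19 = 4558.5
P = 3901.98 / 4558.5 × 100 = 85.5979
Fisher = √(L × P) = √(86.0002 × 85.5979) = 85.7988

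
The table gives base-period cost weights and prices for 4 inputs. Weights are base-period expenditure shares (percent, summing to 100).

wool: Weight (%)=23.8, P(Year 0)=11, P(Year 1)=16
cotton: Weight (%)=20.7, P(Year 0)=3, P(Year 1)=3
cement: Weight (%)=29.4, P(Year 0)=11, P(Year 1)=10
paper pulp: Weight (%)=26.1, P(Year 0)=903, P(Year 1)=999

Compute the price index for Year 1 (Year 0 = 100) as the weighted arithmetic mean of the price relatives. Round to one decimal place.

wool: 23.8 × (16/11) = 23.8 × 1.454545 = 34.6182
cotton: 20.7 × (3/3) = 20.7 × 1.000000 = 20.7000
cement: 29.4 × (10/11) = 29.4 × 0.909091 = 26.7273
paper pulp: 26.1 × (999/903) = 26.1 × 1.106312 = 28.8748
Index = Σ wᵢ·(p₁ᵢ/p₀ᵢ) = 34.6182 + 20.7000 + 26.7273 + 28.8748 = 110.9202

110.9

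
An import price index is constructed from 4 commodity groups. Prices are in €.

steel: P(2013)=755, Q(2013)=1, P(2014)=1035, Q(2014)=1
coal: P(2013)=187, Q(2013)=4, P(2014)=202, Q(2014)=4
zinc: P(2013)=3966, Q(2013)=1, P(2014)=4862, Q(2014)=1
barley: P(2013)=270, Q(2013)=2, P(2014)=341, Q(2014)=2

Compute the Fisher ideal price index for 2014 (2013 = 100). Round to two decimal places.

Laspeyres component (base-period weights):
ΣP(2014)Q(2013) = 1035×1 + 202×4 + 4862×1 + 341×2 = 1035 + 808 + 4862 + 682 = 7387
ΣP(2013)Q(2013) = 755×1 + 187×4 + 3966×1 + 270×2 = 755 + 748 + 3966 + 540 = 6009
L = 7387 / 6009 × 100 = 122.9323
Paasche component (current-period weights):
ΣP(2014)Q(2014) = 1035×1 + 202×4 + 4862×1 + 341×2 = 1035 + 808 + 4862 + 682 = 7387
ΣP(2013)Q(2014) = 755×1 + 187×4 + 3966×1 + 270×2 = 755 + 748 + 3966 + 540 = 6009
P = 7387 / 6009 × 100 = 122.9323
Fisher = √(L × P) = √(122.9323 × 122.9323) = 122.9323

122.93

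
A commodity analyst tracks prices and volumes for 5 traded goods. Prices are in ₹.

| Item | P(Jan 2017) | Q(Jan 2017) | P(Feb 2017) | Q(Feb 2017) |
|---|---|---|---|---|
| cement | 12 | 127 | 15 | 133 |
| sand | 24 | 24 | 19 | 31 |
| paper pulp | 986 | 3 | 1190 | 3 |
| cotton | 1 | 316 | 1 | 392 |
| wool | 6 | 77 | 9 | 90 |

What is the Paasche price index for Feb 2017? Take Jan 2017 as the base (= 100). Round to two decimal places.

Paasche price index uses current-period quantities as weights.
ΣP(Feb 2017)·Q(Feb 2017) = 15×133 + 19×31 + 1190×3 + 1×392 + 9×90 = 1995 + 589 + 3570 + 392 + 810 = 7356
ΣP(Jan 2017)·Q(Feb 2017) = 12×133 + 24×31 + 986×3 + 1×392 + 6×90 = 1596 + 744 + 2958 + 392 + 540 = 6230
Index = 7356 / 6230 × 100 = 118.0738

118.07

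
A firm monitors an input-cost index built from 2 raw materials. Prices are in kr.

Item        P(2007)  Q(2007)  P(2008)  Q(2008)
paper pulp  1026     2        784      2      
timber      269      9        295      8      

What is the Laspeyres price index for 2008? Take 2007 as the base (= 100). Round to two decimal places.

Laspeyres price index uses base-period quantities as weights.
ΣP(2008)·Q(2007) = 784×2 + 295×9 = 1568 + 2655 = 4223
ΣP(2007)·Q(2007) = 1026×2 + 269×9 = 2052 + 2421 = 4473
Index = 4223 / 4473 × 100 = 94.4109

94.41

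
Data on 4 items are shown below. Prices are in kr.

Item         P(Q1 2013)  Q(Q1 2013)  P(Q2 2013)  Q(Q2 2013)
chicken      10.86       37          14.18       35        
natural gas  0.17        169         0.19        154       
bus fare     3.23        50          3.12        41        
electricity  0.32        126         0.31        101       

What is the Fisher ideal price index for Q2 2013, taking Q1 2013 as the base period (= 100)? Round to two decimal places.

Laspeyres component (base-period weights):
ΣP(Q2 2013)Q(Q1 2013) = 14.18×37 + 0.19×169 + 3.12×50 + 0.31×126 = 524.66 + 32.11 + 156 + 39.06 = 751.83
ΣP(Q1 2013)Q(Q1 2013) = 10.86×37 + 0.17×169 + 3.23×50 + 0.32×126 = 401.82 + 28.73 + 161.5 + 40.32 = 632.37
L = 751.83 / 632.37 × 100 = 118.8908
Paasche component (current-period weights):
ΣP(Q2 2013)Q(Q2 2013) = 14.18×35 + 0.19×154 + 3.12×41 + 0.31×101 = 496.3 + 29.26 + 127.92 + 31.31 = 684.79
ΣP(Q1 2013)Q(Q2 2013) = 10.86×35 + 0.17×154 + 3.23×41 + 0.32×101 = 380.1 + 26.18 + 132.43 + 32.32 = 571.03
P = 684.79 / 571.03 × 100 = 119.9219
Fisher = √(L × P) = √(118.8908 × 119.9219) = 119.4053

119.41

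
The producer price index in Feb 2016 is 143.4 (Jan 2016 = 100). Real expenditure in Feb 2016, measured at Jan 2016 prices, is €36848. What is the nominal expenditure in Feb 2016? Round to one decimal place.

Nominal = Real × (Index/100) = 36848 × (143.4/100)
        = 36848 × 1.434 = 52840.0320

52840.0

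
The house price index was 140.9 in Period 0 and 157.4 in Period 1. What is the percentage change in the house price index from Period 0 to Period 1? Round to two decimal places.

11.71%

Change = (157.4 − 140.9) / 140.9 × 100
       = 16.5 / 140.9 × 100 = 11.7104%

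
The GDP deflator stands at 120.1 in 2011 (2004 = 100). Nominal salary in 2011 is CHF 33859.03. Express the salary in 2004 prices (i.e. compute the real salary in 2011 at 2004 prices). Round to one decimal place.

28192.4

Real = Nominal ÷ (Index/100) = 33859.03 ÷ (120.1/100)
     = 33859.03 ÷ 1.201 = 28192.3647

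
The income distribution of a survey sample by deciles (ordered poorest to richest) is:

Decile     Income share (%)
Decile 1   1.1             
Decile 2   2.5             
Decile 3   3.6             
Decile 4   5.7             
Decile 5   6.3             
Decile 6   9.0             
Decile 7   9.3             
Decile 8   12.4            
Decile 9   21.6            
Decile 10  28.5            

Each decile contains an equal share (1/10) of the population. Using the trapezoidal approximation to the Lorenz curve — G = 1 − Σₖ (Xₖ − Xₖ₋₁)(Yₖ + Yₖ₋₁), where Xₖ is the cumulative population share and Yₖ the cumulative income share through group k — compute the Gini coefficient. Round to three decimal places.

0.438

Cumulative income shares Yₖ: 0.0110, 0.0360, 0.0720, 0.1290, 0.1920, 0.2820, 0.3750, 0.4990, 0.7150, 1.0000
Σ (Xₖ−Xₖ₋₁)(Yₖ+Yₖ₋₁) = (1/10)(0.0110+0.0000) + (1/10)(0.0360+0.0110) + (1/10)(0.0720+0.0360) + (1/10)(0.1290+0.0720) + (1/10)(0.1920+0.1290) + (1/10)(0.2820+0.1920) + (1/10)(0.3750+0.2820) + (1/10)(0.4990+0.3750) + (1/10)(0.7150+0.4990) + (1/10)(1.0000+0.7150)
  = 0.0011 + 0.0047 + 0.0108 + 0.0201 + 0.0321 + 0.0474 + 0.0657 + 0.0874 + 0.1214 + 0.1715 = 0.5622
G = 1 − 0.5622 = 0.4378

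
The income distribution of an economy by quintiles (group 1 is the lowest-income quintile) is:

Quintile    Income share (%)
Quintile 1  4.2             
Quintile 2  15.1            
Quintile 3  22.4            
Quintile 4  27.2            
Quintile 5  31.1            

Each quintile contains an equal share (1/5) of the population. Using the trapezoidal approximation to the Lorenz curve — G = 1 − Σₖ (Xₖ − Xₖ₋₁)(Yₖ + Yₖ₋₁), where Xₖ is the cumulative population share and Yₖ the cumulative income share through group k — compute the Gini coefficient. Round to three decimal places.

Cumulative income shares Yₖ: 0.0420, 0.1930, 0.4170, 0.6890, 1.0000
Σ (Xₖ−Xₖ₋₁)(Yₖ+Yₖ₋₁) = (1/5)(0.0420+0.0000) + (1/5)(0.1930+0.0420) + (1/5)(0.4170+0.1930) + (1/5)(0.6890+0.4170) + (1/5)(1.0000+0.6890)
  = 0.0084 + 0.0470 + 0.1220 + 0.2212 + 0.3378 = 0.7364
G = 1 − 0.7364 = 0.2636

0.264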